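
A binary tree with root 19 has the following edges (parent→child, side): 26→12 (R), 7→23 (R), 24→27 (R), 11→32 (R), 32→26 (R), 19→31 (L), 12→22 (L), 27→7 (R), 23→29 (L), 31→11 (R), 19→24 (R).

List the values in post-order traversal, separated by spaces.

22 12 26 32 11 31 29 23 7 27 24 19

Post-order visits the left subtree, then the right subtree, then the node.
At 19: go left to 31.
  At 31: no left child.
  At 31: go right to 11.
    At 11: no left child.
    At 11: go right to 32.
      At 32: no left child.
      At 32: go right to 26.
        At 26: no left child.
        At 26: go right to 12.
          At 12: go left to 22.
            22 is a leaf — visit 22.
          At 12: no right child.
          Visit 12.
        Visit 26.
      Visit 32.
    Visit 11.
  Visit 31.
At 19: go right to 24.
  At 24: no left child.
  At 24: go right to 27.
    At 27: no left child.
    At 27: go right to 7.
      At 7: no left child.
      At 7: go right to 23.
        At 23: go left to 29.
          29 is a leaf — visit 29.
        At 23: no right child.
        Visit 23.
      Visit 7.
    Visit 27.
  Visit 24.
Visit 19.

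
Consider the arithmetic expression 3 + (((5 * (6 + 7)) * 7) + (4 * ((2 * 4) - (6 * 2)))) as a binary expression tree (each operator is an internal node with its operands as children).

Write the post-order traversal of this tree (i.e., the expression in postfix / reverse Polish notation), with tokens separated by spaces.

3 5 6 7 + * 7 * 4 2 4 * 6 2 * - * + +

Post-order on an expression tree gives postfix notation: for each operator, emit left operand, right operand, then the operator.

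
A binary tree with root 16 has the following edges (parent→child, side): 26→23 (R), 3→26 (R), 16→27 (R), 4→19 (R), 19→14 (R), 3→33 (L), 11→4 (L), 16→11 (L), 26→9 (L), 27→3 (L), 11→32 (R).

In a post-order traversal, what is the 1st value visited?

Post-order visits the left subtree, then the right subtree, then the node.
At 16: go left to 11.
  At 11: go left to 4.
    At 4: no left child.
    At 4: go right to 19.
      At 19: no left child.
      At 19: go right to 14.
        14 is a leaf — visit 14.
      Visit 19.
    Visit 4.
  At 11: go right to 32.
    32 is a leaf — visit 32.
  Visit 11.
At 16: go right to 27.
  At 27: go left to 3.
    At 3: go left to 33.
      33 is a leaf — visit 33.
    At 3: go right to 26.
      At 26: go left to 9.
        9 is a leaf — visit 9.
      At 26: go right to 23.
        23 is a leaf — visit 23.
      Visit 26.
    Visit 3.
  At 27: no right child.
  Visit 27.
Visit 16.
Full post-order sequence: 14, 19, 4, 32, 11, 33, 9, 23, 26, 3, 27, 16.

14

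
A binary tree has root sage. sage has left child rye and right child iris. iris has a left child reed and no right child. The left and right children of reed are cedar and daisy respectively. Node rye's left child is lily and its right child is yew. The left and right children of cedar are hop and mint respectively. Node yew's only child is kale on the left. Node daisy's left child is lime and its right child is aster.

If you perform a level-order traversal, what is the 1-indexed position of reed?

6

Level-order visits nodes level by level from the root, left to right within each level.
Level 0: sage
Level 1: rye, iris
Level 2: lily, yew, reed
Level 3: kale, cedar, daisy
Level 4: hop, mint, lime, aster
Full level-order sequence: sage, rye, iris, lily, yew, reed, kale, cedar, daisy, hop, mint, lime, aster.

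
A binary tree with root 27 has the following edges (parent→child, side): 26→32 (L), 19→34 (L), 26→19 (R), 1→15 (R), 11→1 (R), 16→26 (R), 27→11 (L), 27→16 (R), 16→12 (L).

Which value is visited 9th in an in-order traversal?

34

In-order visits the left subtree, then the node, then the right subtree.
At 27: go left to 11.
  At 11: no left child.
  Visit 11.
  At 11: go right to 1.
    At 1: no left child.
    Visit 1.
    At 1: go right to 15.
      15 is a leaf — visit 15.
Visit 27.
At 27: go right to 16.
  At 16: go left to 12.
    12 is a leaf — visit 12.
  Visit 16.
  At 16: go right to 26.
    At 26: go left to 32.
      32 is a leaf — visit 32.
    Visit 26.
    At 26: go right to 19.
      At 19: go left to 34.
        34 is a leaf — visit 34.
      Visit 19.
      At 19: no right child.
Full in-order sequence: 11, 1, 15, 27, 12, 16, 32, 26, 34, 19.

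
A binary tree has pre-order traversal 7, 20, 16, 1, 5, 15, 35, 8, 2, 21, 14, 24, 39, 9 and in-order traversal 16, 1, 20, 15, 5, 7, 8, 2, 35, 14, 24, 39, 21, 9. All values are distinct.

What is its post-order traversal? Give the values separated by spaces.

The first element of pre-order is the root; it splits in-order into left and right subtrees.
Root 7: left subtree has 5 nodes {16, 1, 20, 15, 5}, right has 8 {8, 2, 35, 14, 24, 39, 21, 9}.
  Root 20: left subtree has 2 nodes {16, 1}, right has 2 {15, 5}.
    Root 16: left subtree has 0 nodes { }, right has 1 {1}.
    Root 5: left subtree has 1 node {15}, right has 0 { }.
  Root 35: left subtree has 2 nodes {8, 2}, right has 5 {14, 24, 39, 21, 9}.
    Root 8: left subtree has 0 nodes { }, right has 1 {2}.
    Root 21: left subtree has 3 nodes {14, 24, 39}, right has 1 {9}.
      Root 14: left subtree has 0 nodes { }, right has 2 {24, 39}.
        Root 24: left subtree has 0 nodes { }, right has 1 {39}.

1 16 15 5 20 2 8 39 24 14 9 21 35 7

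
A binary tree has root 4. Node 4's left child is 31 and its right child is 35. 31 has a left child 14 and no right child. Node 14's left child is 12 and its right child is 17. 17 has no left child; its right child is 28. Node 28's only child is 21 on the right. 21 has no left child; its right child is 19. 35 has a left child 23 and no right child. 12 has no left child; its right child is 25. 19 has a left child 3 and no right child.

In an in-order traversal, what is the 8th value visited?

In-order visits the left subtree, then the node, then the right subtree.
At 4: go left to 31.
  At 31: go left to 14.
    At 14: go left to 12.
      At 12: no left child.
      Visit 12.
      At 12: go right to 25.
        25 is a leaf — visit 25.
    Visit 14.
    At 14: go right to 17.
      At 17: no left child.
      Visit 17.
      At 17: go right to 28.
        At 28: no left child.
        Visit 28.
        At 28: go right to 21.
          At 21: no left child.
          Visit 21.
          At 21: go right to 19.
            At 19: go left to 3.
              3 is a leaf — visit 3.
            Visit 19.
            At 19: no right child.
  Visit 31.
  At 31: no right child.
Visit 4.
At 4: go right to 35.
  At 35: go left to 23.
    23 is a leaf — visit 23.
  Visit 35.
  At 35: no right child.
Full in-order sequence: 12, 25, 14, 17, 28, 21, 3, 19, 31, 4, 23, 35.

19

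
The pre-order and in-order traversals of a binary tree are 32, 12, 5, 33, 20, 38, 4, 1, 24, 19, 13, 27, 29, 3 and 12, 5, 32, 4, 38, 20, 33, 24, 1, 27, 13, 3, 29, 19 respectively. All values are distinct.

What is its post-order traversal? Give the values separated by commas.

5, 12, 4, 38, 20, 24, 27, 3, 29, 13, 19, 1, 33, 32

The first element of pre-order is the root; it splits in-order into left and right subtrees.
Root 32: left subtree has 2 nodes {12, 5}, right has 11 {4, 38, 20, 33, 24, 1, 27, 13, 3, 29, 19}.
  Root 12: left subtree has 0 nodes { }, right has 1 {5}.
  Root 33: left subtree has 3 nodes {4, 38, 20}, right has 7 {24, 1, 27, 13, 3, 29, 19}.
    Root 20: left subtree has 2 nodes {4, 38}, right has 0 { }.
      Root 38: left subtree has 1 node {4}, right has 0 { }.
    Root 1: left subtree has 1 node {24}, right has 5 {27, 13, 3, 29, 19}.
      Root 19: left subtree has 4 nodes {27, 13, 3, 29}, right has 0 { }.
        Root 13: left subtree has 1 node {27}, right has 2 {3, 29}.
          Root 29: left subtree has 1 node {3}, right has 0 { }.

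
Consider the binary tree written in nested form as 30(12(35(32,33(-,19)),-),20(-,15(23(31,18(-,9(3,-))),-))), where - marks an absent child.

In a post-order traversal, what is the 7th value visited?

3

Post-order visits the left subtree, then the right subtree, then the node.
At 30: go left to 12.
  At 12: go left to 35.
    At 35: go left to 32.
      32 is a leaf — visit 32.
    At 35: go right to 33.
      At 33: no left child.
      At 33: go right to 19.
        19 is a leaf — visit 19.
      Visit 33.
    Visit 35.
  At 12: no right child.
  Visit 12.
At 30: go right to 20.
  At 20: no left child.
  At 20: go right to 15.
    At 15: go left to 23.
      At 23: go left to 31.
        31 is a leaf — visit 31.
      At 23: go right to 18.
        At 18: no left child.
        At 18: go right to 9.
          At 9: go left to 3.
            3 is a leaf — visit 3.
          At 9: no right child.
          Visit 9.
        Visit 18.
      Visit 23.
    At 15: no right child.
    Visit 15.
  Visit 20.
Visit 30.
Full post-order sequence: 32, 19, 33, 35, 12, 31, 3, 9, 18, 23, 15, 20, 30.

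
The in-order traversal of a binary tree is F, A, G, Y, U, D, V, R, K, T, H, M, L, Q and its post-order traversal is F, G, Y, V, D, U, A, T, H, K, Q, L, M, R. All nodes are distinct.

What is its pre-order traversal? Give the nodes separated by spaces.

R A F U Y G D V M K H T L Q

The last element of post-order is the root; it splits in-order into left and right subtrees.
Root R: left subtree has 7 nodes {F, A, G, Y, U, D, V}, right has 6 {K, T, H, M, L, Q}.
  Root A: left subtree has 1 node {F}, right has 5 {G, Y, U, D, V}.
    Root U: left subtree has 2 nodes {G, Y}, right has 2 {D, V}.
      Root Y: left subtree has 1 node {G}, right has 0 { }.
      Root D: left subtree has 0 nodes { }, right has 1 {V}.
  Root M: left subtree has 3 nodes {K, T, H}, right has 2 {L, Q}.
    Root K: left subtree has 0 nodes { }, right has 2 {T, H}.
      Root H: left subtree has 1 node {T}, right has 0 { }.
    Root L: left subtree has 0 nodes { }, right has 1 {Q}.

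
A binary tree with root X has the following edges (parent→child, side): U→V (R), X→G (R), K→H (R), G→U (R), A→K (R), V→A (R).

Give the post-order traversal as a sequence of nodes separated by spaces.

Post-order visits the left subtree, then the right subtree, then the node.
At X: no left child.
At X: go right to G.
  At G: no left child.
  At G: go right to U.
    At U: no left child.
    At U: go right to V.
      At V: no left child.
      At V: go right to A.
        At A: no left child.
        At A: go right to K.
          At K: no left child.
          At K: go right to H.
            H is a leaf — visit H.
          Visit K.
        Visit A.
      Visit V.
    Visit U.
  Visit G.
Visit X.

H K A V U G X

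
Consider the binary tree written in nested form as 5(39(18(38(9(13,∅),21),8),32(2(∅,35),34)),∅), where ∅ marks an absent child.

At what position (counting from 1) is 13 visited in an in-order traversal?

In-order visits the left subtree, then the node, then the right subtree.
At 5: go left to 39.
  At 39: go left to 18.
    At 18: go left to 38.
      At 38: go left to 9.
        At 9: go left to 13.
          13 is a leaf — visit 13.
        Visit 9.
        At 9: no right child.
      Visit 38.
      At 38: go right to 21.
        21 is a leaf — visit 21.
    Visit 18.
    At 18: go right to 8.
      8 is a leaf — visit 8.
  Visit 39.
  At 39: go right to 32.
    At 32: go left to 2.
      At 2: no left child.
      Visit 2.
      At 2: go right to 35.
        35 is a leaf — visit 35.
    Visit 32.
    At 32: go right to 34.
      34 is a leaf — visit 34.
Visit 5.
At 5: no right child.
Full in-order sequence: 13, 9, 38, 21, 18, 8, 39, 2, 35, 32, 34, 5.

1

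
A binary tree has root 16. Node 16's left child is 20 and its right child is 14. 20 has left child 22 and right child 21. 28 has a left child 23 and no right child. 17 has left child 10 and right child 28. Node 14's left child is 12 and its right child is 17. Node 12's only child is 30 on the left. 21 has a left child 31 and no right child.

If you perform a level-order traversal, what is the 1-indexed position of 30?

Level-order visits nodes level by level from the root, left to right within each level.
Level 0: 16
Level 1: 20, 14
Level 2: 22, 21, 12, 17
Level 3: 31, 30, 10, 28
Level 4: 23
Full level-order sequence: 16, 20, 14, 22, 21, 12, 17, 31, 30, 10, 28, 23.

9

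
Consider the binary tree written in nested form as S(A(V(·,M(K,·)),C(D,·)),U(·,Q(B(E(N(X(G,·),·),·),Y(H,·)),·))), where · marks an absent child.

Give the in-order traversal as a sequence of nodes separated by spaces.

V K M A D C S U G X N E B H Y Q

In-order visits the left subtree, then the node, then the right subtree.
At S: go left to A.
  At A: go left to V.
    At V: no left child.
    Visit V.
    At V: go right to M.
      At M: go left to K.
        K is a leaf — visit K.
      Visit M.
      At M: no right child.
  Visit A.
  At A: go right to C.
    At C: go left to D.
      D is a leaf — visit D.
    Visit C.
    At C: no right child.
Visit S.
At S: go right to U.
  At U: no left child.
  Visit U.
  At U: go right to Q.
    At Q: go left to B.
      At B: go left to E.
        At E: go left to N.
          At N: go left to X.
            At X: go left to G.
              G is a leaf — visit G.
            Visit X.
            At X: no right child.
          Visit N.
          At N: no right child.
        Visit E.
        At E: no right child.
      Visit B.
      At B: go right to Y.
        At Y: go left to H.
          H is a leaf — visit H.
        Visit Y.
        At Y: no right child.
    Visit Q.
    At Q: no right child.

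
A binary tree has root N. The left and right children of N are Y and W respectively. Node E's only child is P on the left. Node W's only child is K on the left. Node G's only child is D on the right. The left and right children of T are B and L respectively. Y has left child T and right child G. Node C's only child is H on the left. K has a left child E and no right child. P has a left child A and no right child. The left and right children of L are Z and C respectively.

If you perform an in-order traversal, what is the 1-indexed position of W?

15

In-order visits the left subtree, then the node, then the right subtree.
At N: go left to Y.
  At Y: go left to T.
    At T: go left to B.
      B is a leaf — visit B.
    Visit T.
    At T: go right to L.
      At L: go left to Z.
        Z is a leaf — visit Z.
      Visit L.
      At L: go right to C.
        At C: go left to H.
          H is a leaf — visit H.
        Visit C.
        At C: no right child.
  Visit Y.
  At Y: go right to G.
    At G: no left child.
    Visit G.
    At G: go right to D.
      D is a leaf — visit D.
Visit N.
At N: go right to W.
  At W: go left to K.
    At K: go left to E.
      At E: go left to P.
        At P: go left to A.
          A is a leaf — visit A.
        Visit P.
        At P: no right child.
      Visit E.
      At E: no right child.
    Visit K.
    At K: no right child.
  Visit W.
  At W: no right child.
Full in-order sequence: B, T, Z, L, H, C, Y, G, D, N, A, P, E, K, W.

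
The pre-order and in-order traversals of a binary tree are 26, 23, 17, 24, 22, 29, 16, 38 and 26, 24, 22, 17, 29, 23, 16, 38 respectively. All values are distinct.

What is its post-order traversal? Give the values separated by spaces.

22 24 29 17 38 16 23 26

The first element of pre-order is the root; it splits in-order into left and right subtrees.
Root 26: left subtree has 0 nodes { }, right has 7 {24, 22, 17, 29, 23, 16, 38}.
  Root 23: left subtree has 4 nodes {24, 22, 17, 29}, right has 2 {16, 38}.
    Root 17: left subtree has 2 nodes {24, 22}, right has 1 {29}.
      Root 24: left subtree has 0 nodes { }, right has 1 {22}.
    Root 16: left subtree has 0 nodes { }, right has 1 {38}.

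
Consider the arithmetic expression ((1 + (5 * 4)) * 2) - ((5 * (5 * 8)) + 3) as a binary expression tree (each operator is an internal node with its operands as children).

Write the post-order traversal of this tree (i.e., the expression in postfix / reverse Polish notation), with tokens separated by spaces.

Post-order on an expression tree gives postfix notation: for each operator, emit left operand, right operand, then the operator.

1 5 4 * + 2 * 5 5 8 * * 3 + -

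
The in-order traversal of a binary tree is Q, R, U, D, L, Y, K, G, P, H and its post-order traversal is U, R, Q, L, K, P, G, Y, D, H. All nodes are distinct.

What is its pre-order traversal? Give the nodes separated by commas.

The last element of post-order is the root; it splits in-order into left and right subtrees.
Root H: left subtree has 9 nodes {Q, R, U, D, L, Y, K, G, P}, right has 0 { }.
  Root D: left subtree has 3 nodes {Q, R, U}, right has 5 {L, Y, K, G, P}.
    Root Q: left subtree has 0 nodes { }, right has 2 {R, U}.
      Root R: left subtree has 0 nodes { }, right has 1 {U}.
    Root Y: left subtree has 1 node {L}, right has 3 {K, G, P}.
      Root G: left subtree has 1 node {K}, right has 1 {P}.

H, D, Q, R, U, Y, L, G, K, P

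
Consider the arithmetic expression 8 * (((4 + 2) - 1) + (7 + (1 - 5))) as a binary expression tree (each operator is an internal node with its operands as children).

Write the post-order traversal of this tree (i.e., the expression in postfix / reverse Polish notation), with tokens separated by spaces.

8 4 2 + 1 - 7 1 5 - + + *

Post-order on an expression tree gives postfix notation: for each operator, emit left operand, right operand, then the operator.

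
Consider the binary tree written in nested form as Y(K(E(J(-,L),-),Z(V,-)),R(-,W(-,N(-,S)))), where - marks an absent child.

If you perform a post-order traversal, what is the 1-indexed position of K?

6

Post-order visits the left subtree, then the right subtree, then the node.
At Y: go left to K.
  At K: go left to E.
    At E: go left to J.
      At J: no left child.
      At J: go right to L.
        L is a leaf — visit L.
      Visit J.
    At E: no right child.
    Visit E.
  At K: go right to Z.
    At Z: go left to V.
      V is a leaf — visit V.
    At Z: no right child.
    Visit Z.
  Visit K.
At Y: go right to R.
  At R: no left child.
  At R: go right to W.
    At W: no left child.
    At W: go right to N.
      At N: no left child.
      At N: go right to S.
        S is a leaf — visit S.
      Visit N.
    Visit W.
  Visit R.
Visit Y.
Full post-order sequence: L, J, E, V, Z, K, S, N, W, R, Y.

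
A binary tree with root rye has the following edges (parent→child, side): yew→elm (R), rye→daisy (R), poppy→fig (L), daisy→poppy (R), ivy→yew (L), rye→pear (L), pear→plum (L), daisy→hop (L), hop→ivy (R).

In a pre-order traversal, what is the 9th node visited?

Pre-order visits the node, then its left subtree, then its right subtree.
Visit rye.
At rye: go left to pear.
  Visit pear.
  At pear: go left to plum.
    plum is a leaf — visit plum.
  At pear: no right child.
At rye: go right to daisy.
  Visit daisy.
  At daisy: go left to hop.
    Visit hop.
    At hop: no left child.
    At hop: go right to ivy.
      Visit ivy.
      At ivy: go left to yew.
        Visit yew.
        At yew: no left child.
        At yew: go right to elm.
          elm is a leaf — visit elm.
      At ivy: no right child.
  At daisy: go right to poppy.
    Visit poppy.
    At poppy: go left to fig.
      fig is a leaf — visit fig.
    At poppy: no right child.
Full pre-order sequence: rye, pear, plum, daisy, hop, ivy, yew, elm, poppy, fig.

poppy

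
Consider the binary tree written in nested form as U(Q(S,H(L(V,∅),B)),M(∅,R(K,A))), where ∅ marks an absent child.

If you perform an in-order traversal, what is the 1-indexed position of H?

5

In-order visits the left subtree, then the node, then the right subtree.
At U: go left to Q.
  At Q: go left to S.
    S is a leaf — visit S.
  Visit Q.
  At Q: go right to H.
    At H: go left to L.
      At L: go left to V.
        V is a leaf — visit V.
      Visit L.
      At L: no right child.
    Visit H.
    At H: go right to B.
      B is a leaf — visit B.
Visit U.
At U: go right to M.
  At M: no left child.
  Visit M.
  At M: go right to R.
    At R: go left to K.
      K is a leaf — visit K.
    Visit R.
    At R: go right to A.
      A is a leaf — visit A.
Full in-order sequence: S, Q, V, L, H, B, U, M, K, R, A.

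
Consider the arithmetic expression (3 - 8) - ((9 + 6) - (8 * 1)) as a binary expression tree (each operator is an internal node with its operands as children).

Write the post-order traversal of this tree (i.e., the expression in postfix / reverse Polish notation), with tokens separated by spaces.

Post-order on an expression tree gives postfix notation: for each operator, emit left operand, right operand, then the operator.

3 8 - 9 6 + 8 1 * - -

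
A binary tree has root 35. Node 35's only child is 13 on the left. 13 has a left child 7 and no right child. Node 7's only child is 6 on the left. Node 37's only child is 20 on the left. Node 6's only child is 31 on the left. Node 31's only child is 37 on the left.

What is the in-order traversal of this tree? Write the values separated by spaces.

20 37 31 6 7 13 35

In-order visits the left subtree, then the node, then the right subtree.
At 35: go left to 13.
  At 13: go left to 7.
    At 7: go left to 6.
      At 6: go left to 31.
        At 31: go left to 37.
          At 37: go left to 20.
            20 is a leaf — visit 20.
          Visit 37.
          At 37: no right child.
        Visit 31.
        At 31: no right child.
      Visit 6.
      At 6: no right child.
    Visit 7.
    At 7: no right child.
  Visit 13.
  At 13: no right child.
Visit 35.
At 35: no right child.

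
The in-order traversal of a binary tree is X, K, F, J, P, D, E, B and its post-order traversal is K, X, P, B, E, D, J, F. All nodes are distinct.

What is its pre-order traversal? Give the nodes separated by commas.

The last element of post-order is the root; it splits in-order into left and right subtrees.
Root F: left subtree has 2 nodes {X, K}, right has 5 {J, P, D, E, B}.
  Root X: left subtree has 0 nodes { }, right has 1 {K}.
  Root J: left subtree has 0 nodes { }, right has 4 {P, D, E, B}.
    Root D: left subtree has 1 node {P}, right has 2 {E, B}.
      Root E: left subtree has 0 nodes { }, right has 1 {B}.

F, X, K, J, D, P, E, B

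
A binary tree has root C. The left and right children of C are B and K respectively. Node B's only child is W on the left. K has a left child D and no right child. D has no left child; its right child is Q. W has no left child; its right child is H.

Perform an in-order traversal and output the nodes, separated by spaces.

In-order visits the left subtree, then the node, then the right subtree.
At C: go left to B.
  At B: go left to W.
    At W: no left child.
    Visit W.
    At W: go right to H.
      H is a leaf — visit H.
  Visit B.
  At B: no right child.
Visit C.
At C: go right to K.
  At K: go left to D.
    At D: no left child.
    Visit D.
    At D: go right to Q.
      Q is a leaf — visit Q.
  Visit K.
  At K: no right child.

W H B C D Q K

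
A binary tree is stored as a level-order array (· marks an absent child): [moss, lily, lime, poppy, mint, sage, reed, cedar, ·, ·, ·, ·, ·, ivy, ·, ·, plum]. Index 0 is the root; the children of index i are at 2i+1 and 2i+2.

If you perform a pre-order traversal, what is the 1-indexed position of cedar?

4

Pre-order visits the node, then its left subtree, then its right subtree.
Visit moss.
At moss: go left to lily.
  Visit lily.
  At lily: go left to poppy.
    Visit poppy.
    At poppy: go left to cedar.
      Visit cedar.
      At cedar: no left child.
      At cedar: go right to plum.
        plum is a leaf — visit plum.
    At poppy: no right child.
  At lily: go right to mint.
    mint is a leaf — visit mint.
At moss: go right to lime.
  Visit lime.
  At lime: go left to sage.
    sage is a leaf — visit sage.
  At lime: go right to reed.
    Visit reed.
    At reed: go left to ivy.
      ivy is a leaf — visit ivy.
    At reed: no right child.
Full pre-order sequence: moss, lily, poppy, cedar, plum, mint, lime, sage, reed, ivy.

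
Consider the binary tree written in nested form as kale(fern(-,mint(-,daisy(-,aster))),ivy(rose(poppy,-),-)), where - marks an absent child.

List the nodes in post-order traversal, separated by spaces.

aster daisy mint fern poppy rose ivy kale

Post-order visits the left subtree, then the right subtree, then the node.
At kale: go left to fern.
  At fern: no left child.
  At fern: go right to mint.
    At mint: no left child.
    At mint: go right to daisy.
      At daisy: no left child.
      At daisy: go right to aster.
        aster is a leaf — visit aster.
      Visit daisy.
    Visit mint.
  Visit fern.
At kale: go right to ivy.
  At ivy: go left to rose.
    At rose: go left to poppy.
      poppy is a leaf — visit poppy.
    At rose: no right child.
    Visit rose.
  At ivy: no right child.
  Visit ivy.
Visit kale.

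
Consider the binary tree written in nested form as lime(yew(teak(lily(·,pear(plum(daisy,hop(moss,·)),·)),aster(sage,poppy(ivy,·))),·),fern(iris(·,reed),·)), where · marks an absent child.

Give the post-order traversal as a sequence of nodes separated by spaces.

daisy moss hop plum pear lily sage ivy poppy aster teak yew reed iris fern lime

Post-order visits the left subtree, then the right subtree, then the node.
At lime: go left to yew.
  At yew: go left to teak.
    At teak: go left to lily.
      At lily: no left child.
      At lily: go right to pear.
        At pear: go left to plum.
          At plum: go left to daisy.
            daisy is a leaf — visit daisy.
          At plum: go right to hop.
            At hop: go left to moss.
              moss is a leaf — visit moss.
            At hop: no right child.
            Visit hop.
          Visit plum.
        At pear: no right child.
        Visit pear.
      Visit lily.
    At teak: go right to aster.
      At aster: go left to sage.
        sage is a leaf — visit sage.
      At aster: go right to poppy.
        At poppy: go left to ivy.
          ivy is a leaf — visit ivy.
        At poppy: no right child.
        Visit poppy.
      Visit aster.
    Visit teak.
  At yew: no right child.
  Visit yew.
At lime: go right to fern.
  At fern: go left to iris.
    At iris: no left child.
    At iris: go right to reed.
      reed is a leaf — visit reed.
    Visit iris.
  At fern: no right child.
  Visit fern.
Visit lime.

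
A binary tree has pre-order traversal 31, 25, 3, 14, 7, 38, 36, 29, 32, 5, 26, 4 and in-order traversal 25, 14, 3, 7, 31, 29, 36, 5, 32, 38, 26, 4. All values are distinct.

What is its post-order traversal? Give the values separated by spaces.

14 7 3 25 29 5 32 36 4 26 38 31

The first element of pre-order is the root; it splits in-order into left and right subtrees.
Root 31: left subtree has 4 nodes {25, 14, 3, 7}, right has 7 {29, 36, 5, 32, 38, 26, 4}.
  Root 25: left subtree has 0 nodes { }, right has 3 {14, 3, 7}.
    Root 3: left subtree has 1 node {14}, right has 1 {7}.
  Root 38: left subtree has 4 nodes {29, 36, 5, 32}, right has 2 {26, 4}.
    Root 36: left subtree has 1 node {29}, right has 2 {5, 32}.
      Root 32: left subtree has 1 node {5}, right has 0 { }.
    Root 26: left subtree has 0 nodes { }, right has 1 {4}.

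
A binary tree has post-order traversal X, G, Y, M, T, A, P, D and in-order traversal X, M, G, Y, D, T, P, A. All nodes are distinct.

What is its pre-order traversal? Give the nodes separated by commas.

D, M, X, Y, G, P, T, A

The last element of post-order is the root; it splits in-order into left and right subtrees.
Root D: left subtree has 4 nodes {X, M, G, Y}, right has 3 {T, P, A}.
  Root M: left subtree has 1 node {X}, right has 2 {G, Y}.
    Root Y: left subtree has 1 node {G}, right has 0 { }.
  Root P: left subtree has 1 node {T}, right has 1 {A}.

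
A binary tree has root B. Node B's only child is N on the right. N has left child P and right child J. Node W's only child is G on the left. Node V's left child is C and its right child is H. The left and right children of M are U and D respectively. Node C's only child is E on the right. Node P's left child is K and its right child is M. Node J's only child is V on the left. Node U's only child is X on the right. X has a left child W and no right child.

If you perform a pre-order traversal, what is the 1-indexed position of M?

5

Pre-order visits the node, then its left subtree, then its right subtree.
Visit B.
At B: no left child.
At B: go right to N.
  Visit N.
  At N: go left to P.
    Visit P.
    At P: go left to K.
      K is a leaf — visit K.
    At P: go right to M.
      Visit M.
      At M: go left to U.
        Visit U.
        At U: no left child.
        At U: go right to X.
          Visit X.
          At X: go left to W.
            Visit W.
            At W: go left to G.
              G is a leaf — visit G.
            At W: no right child.
          At X: no right child.
      At M: go right to D.
        D is a leaf — visit D.
  At N: go right to J.
    Visit J.
    At J: go left to V.
      Visit V.
      At V: go left to C.
        Visit C.
        At C: no left child.
        At C: go right to E.
          E is a leaf — visit E.
      At V: go right to H.
        H is a leaf — visit H.
    At J: no right child.
Full pre-order sequence: B, N, P, K, M, U, X, W, G, D, J, V, C, E, H.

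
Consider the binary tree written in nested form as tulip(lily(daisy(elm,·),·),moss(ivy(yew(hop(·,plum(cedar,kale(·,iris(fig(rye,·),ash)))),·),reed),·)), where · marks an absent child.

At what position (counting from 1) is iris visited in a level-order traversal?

Level-order visits nodes level by level from the root, left to right within each level.
Level 0: tulip
Level 1: lily, moss
Level 2: daisy, ivy
Level 3: elm, yew, reed
Level 4: hop
Level 5: plum
Level 6: cedar, kale
Level 7: iris
Level 8: fig, ash
Level 9: rye
Full level-order sequence: tulip, lily, moss, daisy, ivy, elm, yew, reed, hop, plum, cedar, kale, iris, fig, ash, rye.

13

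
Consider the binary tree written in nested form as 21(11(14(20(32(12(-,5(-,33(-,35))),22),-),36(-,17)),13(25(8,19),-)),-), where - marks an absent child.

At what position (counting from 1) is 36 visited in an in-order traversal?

9

In-order visits the left subtree, then the node, then the right subtree.
At 21: go left to 11.
  At 11: go left to 14.
    At 14: go left to 20.
      At 20: go left to 32.
        At 32: go left to 12.
          At 12: no left child.
          Visit 12.
          At 12: go right to 5.
            At 5: no left child.
            Visit 5.
            At 5: go right to 33.
              At 33: no left child.
              Visit 33.
              At 33: go right to 35.
                35 is a leaf — visit 35.
        Visit 32.
        At 32: go right to 22.
          22 is a leaf — visit 22.
      Visit 20.
      At 20: no right child.
    Visit 14.
    At 14: go right to 36.
      At 36: no left child.
      Visit 36.
      At 36: go right to 17.
        17 is a leaf — visit 17.
  Visit 11.
  At 11: go right to 13.
    At 13: go left to 25.
      At 25: go left to 8.
        8 is a leaf — visit 8.
      Visit 25.
      At 25: go right to 19.
        19 is a leaf — visit 19.
    Visit 13.
    At 13: no right child.
Visit 21.
At 21: no right child.
Full in-order sequence: 12, 5, 33, 35, 32, 22, 20, 14, 36, 17, 11, 8, 25, 19, 13, 21.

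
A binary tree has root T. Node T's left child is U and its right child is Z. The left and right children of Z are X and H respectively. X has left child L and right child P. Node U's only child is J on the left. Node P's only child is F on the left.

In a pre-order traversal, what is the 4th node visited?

Pre-order visits the node, then its left subtree, then its right subtree.
Visit T.
At T: go left to U.
  Visit U.
  At U: go left to J.
    J is a leaf — visit J.
  At U: no right child.
At T: go right to Z.
  Visit Z.
  At Z: go left to X.
    Visit X.
    At X: go left to L.
      L is a leaf — visit L.
    At X: go right to P.
      Visit P.
      At P: go left to F.
        F is a leaf — visit F.
      At P: no right child.
  At Z: go right to H.
    H is a leaf — visit H.
Full pre-order sequence: T, U, J, Z, X, L, P, F, H.

Z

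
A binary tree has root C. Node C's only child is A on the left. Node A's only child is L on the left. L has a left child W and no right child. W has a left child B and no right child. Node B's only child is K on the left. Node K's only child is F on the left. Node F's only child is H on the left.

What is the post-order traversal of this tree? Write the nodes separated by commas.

Post-order visits the left subtree, then the right subtree, then the node.
At C: go left to A.
  At A: go left to L.
    At L: go left to W.
      At W: go left to B.
        At B: go left to K.
          At K: go left to F.
            At F: go left to H.
              H is a leaf — visit H.
            At F: no right child.
            Visit F.
          At K: no right child.
          Visit K.
        At B: no right child.
        Visit B.
      At W: no right child.
      Visit W.
    At L: no right child.
    Visit L.
  At A: no right child.
  Visit A.
At C: no right child.
Visit C.

H, F, K, B, W, L, A, C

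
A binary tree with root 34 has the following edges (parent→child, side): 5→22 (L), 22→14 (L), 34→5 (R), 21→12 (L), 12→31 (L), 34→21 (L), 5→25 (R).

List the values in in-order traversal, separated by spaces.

31 12 21 34 14 22 5 25

In-order visits the left subtree, then the node, then the right subtree.
At 34: go left to 21.
  At 21: go left to 12.
    At 12: go left to 31.
      31 is a leaf — visit 31.
    Visit 12.
    At 12: no right child.
  Visit 21.
  At 21: no right child.
Visit 34.
At 34: go right to 5.
  At 5: go left to 22.
    At 22: go left to 14.
      14 is a leaf — visit 14.
    Visit 22.
    At 22: no right child.
  Visit 5.
  At 5: go right to 25.
    25 is a leaf — visit 25.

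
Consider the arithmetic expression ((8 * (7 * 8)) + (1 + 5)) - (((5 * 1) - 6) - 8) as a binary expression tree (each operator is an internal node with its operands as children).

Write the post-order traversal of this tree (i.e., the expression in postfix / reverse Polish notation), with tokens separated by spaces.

8 7 8 * * 1 5 + + 5 1 * 6 - 8 - -

Post-order on an expression tree gives postfix notation: for each operator, emit left operand, right operand, then the operator.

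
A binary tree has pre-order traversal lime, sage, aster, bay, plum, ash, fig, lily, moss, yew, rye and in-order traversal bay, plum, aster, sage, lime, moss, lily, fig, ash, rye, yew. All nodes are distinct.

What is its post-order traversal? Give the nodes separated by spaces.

The first element of pre-order is the root; it splits in-order into left and right subtrees.
Root lime: left subtree has 4 nodes {bay, plum, aster, sage}, right has 6 {moss, lily, fig, ash, rye, yew}.
  Root sage: left subtree has 3 nodes {bay, plum, aster}, right has 0 { }.
    Root aster: left subtree has 2 nodes {bay, plum}, right has 0 { }.
      Root bay: left subtree has 0 nodes { }, right has 1 {plum}.
  Root ash: left subtree has 3 nodes {moss, lily, fig}, right has 2 {rye, yew}.
    Root fig: left subtree has 2 nodes {moss, lily}, right has 0 { }.
      Root lily: left subtree has 1 node {moss}, right has 0 { }.
    Root yew: left subtree has 1 node {rye}, right has 0 { }.

plum bay aster sage moss lily fig rye yew ash lime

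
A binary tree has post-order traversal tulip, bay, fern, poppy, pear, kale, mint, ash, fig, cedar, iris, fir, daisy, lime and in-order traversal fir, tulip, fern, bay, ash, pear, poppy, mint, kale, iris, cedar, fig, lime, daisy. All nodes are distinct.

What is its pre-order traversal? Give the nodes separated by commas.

lime, fir, iris, ash, fern, tulip, bay, mint, pear, poppy, kale, cedar, fig, daisy

The last element of post-order is the root; it splits in-order into left and right subtrees.
Root lime: left subtree has 12 nodes {fir, tulip, fern, bay, ash, pear, poppy, mint, kale, iris, cedar, fig}, right has 1 {daisy}.
  Root fir: left subtree has 0 nodes { }, right has 11 {tulip, fern, bay, ash, pear, poppy, mint, kale, iris, cedar, fig}.
    Root iris: left subtree has 8 nodes {tulip, fern, bay, ash, pear, poppy, mint, kale}, right has 2 {cedar, fig}.
      Root ash: left subtree has 3 nodes {tulip, fern, bay}, right has 4 {pear, poppy, mint, kale}.
        Root fern: left subtree has 1 node {tulip}, right has 1 {bay}.
        Root mint: left subtree has 2 nodes {pear, poppy}, right has 1 {kale}.
          Root pear: left subtree has 0 nodes { }, right has 1 {poppy}.
      Root cedar: left subtree has 0 nodes { }, right has 1 {fig}.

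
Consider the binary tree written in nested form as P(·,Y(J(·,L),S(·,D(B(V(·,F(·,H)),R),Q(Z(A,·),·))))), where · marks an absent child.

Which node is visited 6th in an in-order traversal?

In-order visits the left subtree, then the node, then the right subtree.
At P: no left child.
Visit P.
At P: go right to Y.
  At Y: go left to J.
    At J: no left child.
    Visit J.
    At J: go right to L.
      L is a leaf — visit L.
  Visit Y.
  At Y: go right to S.
    At S: no left child.
    Visit S.
    At S: go right to D.
      At D: go left to B.
        At B: go left to V.
          At V: no left child.
          Visit V.
          At V: go right to F.
            At F: no left child.
            Visit F.
            At F: go right to H.
              H is a leaf — visit H.
        Visit B.
        At B: go right to R.
          R is a leaf — visit R.
      Visit D.
      At D: go right to Q.
        At Q: go left to Z.
          At Z: go left to A.
            A is a leaf — visit A.
          Visit Z.
          At Z: no right child.
        Visit Q.
        At Q: no right child.
Full in-order sequence: P, J, L, Y, S, V, F, H, B, R, D, A, Z, Q.

V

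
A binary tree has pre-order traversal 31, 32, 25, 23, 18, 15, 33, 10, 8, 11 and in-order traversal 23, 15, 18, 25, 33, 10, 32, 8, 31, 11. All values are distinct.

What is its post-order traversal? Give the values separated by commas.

15, 18, 23, 10, 33, 25, 8, 32, 11, 31

The first element of pre-order is the root; it splits in-order into left and right subtrees.
Root 31: left subtree has 8 nodes {23, 15, 18, 25, 33, 10, 32, 8}, right has 1 {11}.
  Root 32: left subtree has 6 nodes {23, 15, 18, 25, 33, 10}, right has 1 {8}.
    Root 25: left subtree has 3 nodes {23, 15, 18}, right has 2 {33, 10}.
      Root 23: left subtree has 0 nodes { }, right has 2 {15, 18}.
        Root 18: left subtree has 1 node {15}, right has 0 { }.
      Root 33: left subtree has 0 nodes { }, right has 1 {10}.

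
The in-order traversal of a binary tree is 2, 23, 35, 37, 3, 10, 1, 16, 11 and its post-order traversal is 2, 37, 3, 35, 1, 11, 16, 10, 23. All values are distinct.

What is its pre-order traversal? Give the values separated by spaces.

23 2 10 35 3 37 16 1 11

The last element of post-order is the root; it splits in-order into left and right subtrees.
Root 23: left subtree has 1 node {2}, right has 7 {35, 37, 3, 10, 1, 16, 11}.
  Root 10: left subtree has 3 nodes {35, 37, 3}, right has 3 {1, 16, 11}.
    Root 35: left subtree has 0 nodes { }, right has 2 {37, 3}.
      Root 3: left subtree has 1 node {37}, right has 0 { }.
    Root 16: left subtree has 1 node {1}, right has 1 {11}.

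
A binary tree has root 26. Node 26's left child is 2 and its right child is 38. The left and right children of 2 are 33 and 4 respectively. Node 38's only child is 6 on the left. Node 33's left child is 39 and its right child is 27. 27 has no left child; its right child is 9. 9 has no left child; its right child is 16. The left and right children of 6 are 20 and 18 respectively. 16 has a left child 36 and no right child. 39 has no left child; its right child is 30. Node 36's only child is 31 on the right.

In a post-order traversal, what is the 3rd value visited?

Post-order visits the left subtree, then the right subtree, then the node.
At 26: go left to 2.
  At 2: go left to 33.
    At 33: go left to 39.
      At 39: no left child.
      At 39: go right to 30.
        30 is a leaf — visit 30.
      Visit 39.
    At 33: go right to 27.
      At 27: no left child.
      At 27: go right to 9.
        At 9: no left child.
        At 9: go right to 16.
          At 16: go left to 36.
            At 36: no left child.
            At 36: go right to 31.
              31 is a leaf — visit 31.
            Visit 36.
          At 16: no right child.
          Visit 16.
        Visit 9.
      Visit 27.
    Visit 33.
  At 2: go right to 4.
    4 is a leaf — visit 4.
  Visit 2.
At 26: go right to 38.
  At 38: go left to 6.
    At 6: go left to 20.
      20 is a leaf — visit 20.
    At 6: go right to 18.
      18 is a leaf — visit 18.
    Visit 6.
  At 38: no right child.
  Visit 38.
Visit 26.
Full post-order sequence: 30, 39, 31, 36, 16, 9, 27, 33, 4, 2, 20, 18, 6, 38, 26.

31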